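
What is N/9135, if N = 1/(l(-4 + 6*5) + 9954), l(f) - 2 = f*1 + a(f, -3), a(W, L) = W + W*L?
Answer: 1/90710550 ≈ 1.1024e-8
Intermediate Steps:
a(W, L) = W + L*W
l(f) = 2 - f (l(f) = 2 + (f*1 + f*(1 - 3)) = 2 + (f + f*(-2)) = 2 + (f - 2*f) = 2 - f)
N = 1/9930 (N = 1/((2 - (-4 + 6*5)) + 9954) = 1/((2 - (-4 + 30)) + 9954) = 1/((2 - 1*26) + 9954) = 1/((2 - 26) + 9954) = 1/(-24 + 9954) = 1/9930 ≈ 0.00010070)
N/9135 = (1/9930)/9135 = (1/9930)*(1/9135) = 1/90710550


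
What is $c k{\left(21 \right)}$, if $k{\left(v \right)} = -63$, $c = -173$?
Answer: $10899$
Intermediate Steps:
$c k{\left(21 \right)} = \left(-173\right) \left(-63\right) = 10899$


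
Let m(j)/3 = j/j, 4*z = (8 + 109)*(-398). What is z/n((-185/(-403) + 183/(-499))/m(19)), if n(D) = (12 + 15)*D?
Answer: -520237939/37132 ≈ -14011.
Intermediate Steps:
z = -23283/2 (z = ((8 + 109)*(-398))/4 = (117*(-398))/4 = (¼)*(-46566) = -23283/2 ≈ -11642.)
m(j) = 3 (m(j) = 3*(j/j) = 3*1 = 3)
n(D) = 27*D
z/n((-185/(-403) + 183/(-499))/m(19)) = -23283*1/(9*(-185/(-403) + 183/(-499)))/2 = -23283*1/(9*(-185*(-1/403) + 183*(-1/499)))/2 = -23283*1/(9*(185/403 - 183/499))/2 = -23283/(2*(27*((18566/201097)*(⅓)))) = -23283/(2*(27*(18566/603291))) = -23283/(2*167094/201097) = -23283/2*201097/167094 = -520237939/37132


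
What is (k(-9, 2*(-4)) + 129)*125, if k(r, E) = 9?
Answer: 17250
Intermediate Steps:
(k(-9, 2*(-4)) + 129)*125 = (9 + 129)*125 = 138*125 = 17250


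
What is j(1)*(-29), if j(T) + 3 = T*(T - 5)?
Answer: 203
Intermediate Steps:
j(T) = -3 + T*(-5 + T) (j(T) = -3 + T*(T - 5) = -3 + T*(-5 + T))
j(1)*(-29) = (-3 + 1² - 5*1)*(-29) = (-3 + 1 - 5)*(-29) = -7*(-29) = 203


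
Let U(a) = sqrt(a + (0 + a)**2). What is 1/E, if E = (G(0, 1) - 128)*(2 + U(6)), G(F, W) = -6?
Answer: 1/2546 - sqrt(42)/5092 ≈ -0.00087996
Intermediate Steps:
U(a) = sqrt(a + a**2)
E = -268 - 134*sqrt(42) (E = (-6 - 128)*(2 + sqrt(6*(1 + 6))) = -134*(2 + sqrt(6*7)) = -134*(2 + sqrt(42)) = -268 - 134*sqrt(42) ≈ -1136.4)
1/E = 1/(-268 - 134*sqrt(42))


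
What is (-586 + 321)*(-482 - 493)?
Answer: 258375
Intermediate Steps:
(-586 + 321)*(-482 - 493) = -265*(-975) = 258375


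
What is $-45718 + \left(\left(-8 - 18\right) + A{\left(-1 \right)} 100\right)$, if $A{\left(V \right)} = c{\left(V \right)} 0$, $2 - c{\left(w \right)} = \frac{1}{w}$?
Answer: $-45744$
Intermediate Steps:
$c{\left(w \right)} = 2 - \frac{1}{w}$
$A{\left(V \right)} = 0$ ($A{\left(V \right)} = \left(2 - \frac{1}{V}\right) 0 = 0$)
$-45718 + \left(\left(-8 - 18\right) + A{\left(-1 \right)} 100\right) = -45718 + \left(\left(-8 - 18\right) + 0 \cdot 100\right) = -45718 + \left(\left(-8 - 18\right) + 0\right) = -45718 + \left(-26 + 0\right) = -45718 - 26 = -45744$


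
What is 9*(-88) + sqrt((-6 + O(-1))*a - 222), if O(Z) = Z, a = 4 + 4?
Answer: -792 + I*sqrt(278) ≈ -792.0 + 16.673*I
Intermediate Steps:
a = 8
9*(-88) + sqrt((-6 + O(-1))*a - 222) = 9*(-88) + sqrt((-6 - 1)*8 - 222) = -792 + sqrt(-7*8 - 222) = -792 + sqrt(-56 - 222) = -792 + sqrt(-278) = -792 + I*sqrt(278)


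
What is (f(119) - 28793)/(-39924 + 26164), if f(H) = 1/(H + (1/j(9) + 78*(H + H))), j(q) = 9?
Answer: 968297071/462743296 ≈ 2.0925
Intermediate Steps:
f(H) = 1/(⅑ + 157*H) (f(H) = 1/(H + (1/9 + 78*(H + H))) = 1/(H + (⅑ + 78*(2*H))) = 1/(H + (⅑ + 156*H)) = 1/(⅑ + 157*H))
(f(119) - 28793)/(-39924 + 26164) = (9/(1 + 1413*119) - 28793)/(-39924 + 26164) = (9/(1 + 168147) - 28793)/(-13760) = (9/168148 - 28793)*(-1/13760) = -4841485355/168148*(-1/13760) = 968297071/462743296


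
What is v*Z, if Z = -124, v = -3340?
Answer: 414160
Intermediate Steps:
v*Z = -3340*(-124) = 414160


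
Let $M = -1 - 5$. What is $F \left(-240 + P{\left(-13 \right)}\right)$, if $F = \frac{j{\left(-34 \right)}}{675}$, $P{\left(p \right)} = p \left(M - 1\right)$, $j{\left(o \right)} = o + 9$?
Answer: $\frac{149}{27} \approx 5.5185$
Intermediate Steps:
$j{\left(o \right)} = 9 + o$
$M = -6$
$P{\left(p \right)} = - 7 p$ ($P{\left(p \right)} = p \left(-6 - 1\right) = p \left(-7\right) = - 7 p$)
$F = - \frac{1}{27}$ ($F = \frac{9 - 34}{675} = \left(-25\right) \frac{1}{675} = - \frac{1}{27} \approx -0.037037$)
$F \left(-240 + P{\left(-13 \right)}\right) = - \frac{-240 - -91}{27} = - \frac{-240 + 91}{27} = \left(- \frac{1}{27}\right) \left(-149\right) = \frac{149}{27}$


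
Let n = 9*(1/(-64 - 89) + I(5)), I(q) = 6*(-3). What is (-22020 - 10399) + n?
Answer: -553878/17 ≈ -32581.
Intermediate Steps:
I(q) = -18
n = -2755/17 (n = 9*(1/(-64 - 89) - 18) = 9*(1/(-153) - 18) = 9*(-1/153 - 18) = 9*(-2755/153) = -2755/17 ≈ -162.06)
(-22020 - 10399) + n = (-22020 - 10399) - 2755/17 = -32419 - 2755/17 = -553878/17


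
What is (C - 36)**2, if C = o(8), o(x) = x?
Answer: 784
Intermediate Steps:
C = 8
(C - 36)**2 = (8 - 36)**2 = (-28)**2 = 784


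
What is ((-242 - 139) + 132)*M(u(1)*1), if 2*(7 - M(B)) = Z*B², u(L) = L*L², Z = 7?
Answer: -1743/2 ≈ -871.50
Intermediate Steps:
u(L) = L³
M(B) = 7 - 7*B²/2
((-242 - 139) + 132)*M(u(1)*1) = ((-242 - 139) + 132)*(7 - 7*1²/2) = (-381 + 132)*(7 - 7*1²/2) = -249*(7 - 7/2*1²) = -249*(7 - 7/2*1) = -249*(7 - 7/2) = -249*7/2 = -1743/2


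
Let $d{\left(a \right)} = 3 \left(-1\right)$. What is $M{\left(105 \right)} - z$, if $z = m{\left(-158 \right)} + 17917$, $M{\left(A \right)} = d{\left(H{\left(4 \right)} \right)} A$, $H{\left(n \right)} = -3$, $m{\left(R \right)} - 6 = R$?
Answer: $-18080$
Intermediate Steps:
$m{\left(R \right)} = 6 + R$
$d{\left(a \right)} = -3$
$M{\left(A \right)} = - 3 A$
$z = 17765$ ($z = \left(6 - 158\right) + 17917 = -152 + 17917 = 17765$)
$M{\left(105 \right)} - z = \left(-3\right) 105 - 17765 = -315 - 17765 = -18080$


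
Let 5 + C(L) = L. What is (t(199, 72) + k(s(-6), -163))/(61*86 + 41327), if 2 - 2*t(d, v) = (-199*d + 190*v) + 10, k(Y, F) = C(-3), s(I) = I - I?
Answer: 25897/93146 ≈ 0.27803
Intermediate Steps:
s(I) = 0
C(L) = -5 + L
k(Y, F) = -8 (k(Y, F) = -5 - 3 = -8)
t(d, v) = -4 - 95*v + 199*d/2 (t(d, v) = 1 - ((-199*d + 190*v) + 10)/2 = 1 - (10 - 199*d + 190*v)/2 = 1 + (-5 - 95*v + 199*d/2) = -4 - 95*v + 199*d/2)
(t(199, 72) + k(s(-6), -163))/(61*86 + 41327) = ((-4 - 95*72 + (199/2)*199) - 8)/(61*86 + 41327) = ((-4 - 6840 + 39601/2) - 8)/(5246 + 41327) = (25913/2 - 8)/46573 = (25897/2)*(1/46573) = 25897/93146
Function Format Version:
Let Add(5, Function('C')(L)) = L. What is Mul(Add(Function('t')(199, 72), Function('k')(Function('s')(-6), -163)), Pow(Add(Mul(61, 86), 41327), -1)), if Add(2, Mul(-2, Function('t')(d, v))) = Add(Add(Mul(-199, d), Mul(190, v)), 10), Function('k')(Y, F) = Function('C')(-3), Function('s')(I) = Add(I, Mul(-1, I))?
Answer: Rational(25897, 93146) ≈ 0.27803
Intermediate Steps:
Function('s')(I) = 0
Function('C')(L) = Add(-5, L)
Function('k')(Y, F) = -8 (Function('k')(Y, F) = Add(-5, -3) = -8)
Function('t')(d, v) = Add(-4, Mul(-95, v), Mul(Rational(199, 2), d)) (Function('t')(d, v) = Add(1, Mul(Rational(-1, 2), Add(Add(Mul(-199, d), Mul(190, v)), 10))) = Add(1, Mul(Rational(-1, 2), Add(10, Mul(-199, d), Mul(190, v)))) = Add(1, Add(-5, Mul(-95, v), Mul(Rational(199, 2), d))) = Add(-4, Mul(-95, v), Mul(Rational(199, 2), d)))
Mul(Add(Function('t')(199, 72), Function('k')(Function('s')(-6), -163)), Pow(Add(Mul(61, 86), 41327), -1)) = Mul(Add(Add(-4, Mul(-95, 72), Mul(Rational(199, 2), 199)), -8), Pow(Add(Mul(61, 86), 41327), -1)) = Mul(Add(Add(-4, -6840, Rational(39601, 2)), -8), Pow(Add(5246, 41327), -1)) = Mul(Add(Rational(25913, 2), -8), Pow(46573, -1)) = Mul(Rational(25897, 2), Rational(1, 46573)) = Rational(25897, 93146)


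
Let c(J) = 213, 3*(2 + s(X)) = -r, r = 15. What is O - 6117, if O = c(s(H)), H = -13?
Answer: -5904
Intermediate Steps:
s(X) = -7 (s(X) = -2 + (-1*15)/3 = -2 + (1/3)*(-15) = -2 - 5 = -7)
O = 213
O - 6117 = 213 - 6117 = -5904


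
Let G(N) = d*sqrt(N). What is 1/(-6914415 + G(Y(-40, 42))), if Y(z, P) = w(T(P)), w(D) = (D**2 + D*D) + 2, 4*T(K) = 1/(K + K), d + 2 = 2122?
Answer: -1219702806/8433529791710125 - 1113*sqrt(225794)/8433529791710125 ≈ -1.4469e-7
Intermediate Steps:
d = 2120 (d = -2 + 2122 = 2120)
T(K) = 1/(8*K) (T(K) = 1/(4*(K + K)) = 1/(4*((2*K))) = (1/(2*K))/4 = 1/(8*K))
w(D) = 2 + 2*D**2 (w(D) = (D**2 + D**2) + 2 = 2*D**2 + 2 = 2 + 2*D**2)
Y(z, P) = 2 + 1/(32*P**2) (Y(z, P) = 2 + 2*(1/(8*P))**2 = 2 + 2*(1/(64*P**2)) = 2 + 1/(32*P**2))
G(N) = 2120*sqrt(N)
1/(-6914415 + G(Y(-40, 42))) = 1/(-6914415 + 2120*sqrt(2 + (1/32)/42**2)) = 1/(-6914415 + 2120*sqrt(2 + (1/32)*(1/1764))) = 1/(-6914415 + 2120*sqrt(2 + 1/56448)) = 1/(-6914415 + 2120*sqrt(112897/56448)) = 1/(-6914415 + 2120*(sqrt(225794)/336)) = 1/(-6914415 + 265*sqrt(225794)/42)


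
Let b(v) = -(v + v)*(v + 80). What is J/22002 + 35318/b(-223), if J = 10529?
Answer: -52774037/701621778 ≈ -0.075217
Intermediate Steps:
b(v) = -2*v*(80 + v)
J/22002 + 35318/b(-223) = 10529/22002 + 35318/((-2*(-223)*(80 - 223))) = 10529*(1/22002) + 35318/((-2*(-223)*(-143))) = 10529/22002 + 35318/(-63778) = 10529/22002 + 35318*(-1/63778) = 10529/22002 - 17659/31889 = -52774037/701621778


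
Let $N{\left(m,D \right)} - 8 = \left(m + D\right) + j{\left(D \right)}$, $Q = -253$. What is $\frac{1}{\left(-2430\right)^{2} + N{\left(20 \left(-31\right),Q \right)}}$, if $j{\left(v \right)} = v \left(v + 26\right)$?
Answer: $\frac{1}{5961466} \approx 1.6774 \cdot 10^{-7}$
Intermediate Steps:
$j{\left(v \right)} = v \left(26 + v\right)$
$N{\left(m,D \right)} = 8 + D + m + D \left(26 + D\right)$ ($N{\left(m,D \right)} = 8 + \left(\left(m + D\right) + D \left(26 + D\right)\right) = 8 + \left(\left(D + m\right) + D \left(26 + D\right)\right) = 8 + \left(D + m + D \left(26 + D\right)\right) = 8 + D + m + D \left(26 + D\right)$)
$\frac{1}{\left(-2430\right)^{2} + N{\left(20 \left(-31\right),Q \right)}} = \frac{1}{\left(-2430\right)^{2} + \left(8 - 253 + 20 \left(-31\right) - 253 \left(26 - 253\right)\right)} = \frac{1}{5904900 - -56566} = \frac{1}{5904900 + \left(8 - 253 - 620 + 57431\right)} = \frac{1}{5904900 + 56566} = \frac{1}{5961466}$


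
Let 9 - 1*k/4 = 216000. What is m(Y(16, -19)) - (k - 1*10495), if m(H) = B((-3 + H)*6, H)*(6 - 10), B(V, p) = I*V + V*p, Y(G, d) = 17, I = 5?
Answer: 867067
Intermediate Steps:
k = -863964 (k = 36 - 4*216000 = 36 - 864000 = -863964)
B(V, p) = 5*V + V*p
m(H) = -4*(-18 + 6*H)*(5 + H) (m(H) = (((-3 + H)*6)*(5 + H))*(6 - 10) = ((-18 + 6*H)*(5 + H))*(-4) = -4*(-18 + 6*H)*(5 + H))
m(Y(16, -19)) - (k - 1*10495) = -24*(-3 + 17)*(5 + 17) - (-863964 - 1*10495) = -24*14*22 - (-863964 - 10495) = -7392 - 1*(-874459) = -7392 + 874459 = 867067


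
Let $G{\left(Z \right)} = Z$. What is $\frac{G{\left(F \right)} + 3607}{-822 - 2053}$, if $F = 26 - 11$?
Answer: $- \frac{3622}{2875} \approx -1.2598$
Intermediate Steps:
$F = 15$
$\frac{G{\left(F \right)} + 3607}{-822 - 2053} = \frac{15 + 3607}{-822 - 2053} = \frac{3622}{-2875} = 3622 \left(- \frac{1}{2875}\right) = - \frac{3622}{2875}$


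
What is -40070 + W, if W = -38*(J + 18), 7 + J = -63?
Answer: -38094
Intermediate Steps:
J = -70 (J = -7 - 63 = -70)
W = 1976 (W = -38*(-70 + 18) = -38*(-52) = 1976)
-40070 + W = -40070 + 1976 = -38094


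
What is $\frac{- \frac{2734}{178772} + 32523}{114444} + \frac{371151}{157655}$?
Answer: $\frac{4255078960269689}{1612761995144520} \approx 2.6384$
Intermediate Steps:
$\frac{- \frac{2734}{178772} + 32523}{114444} + \frac{371151}{157655} = \left(\left(-2734\right) \frac{1}{178772} + 32523\right) \frac{1}{114444} + 371151 \cdot \frac{1}{157655} = \left(- \frac{1367}{89386} + 32523\right) \frac{1}{114444} + \frac{371151}{157655} = \frac{2907099511}{89386} \cdot \frac{1}{114444} + \frac{371151}{157655} = \frac{2907099511}{10229691384} + \frac{371151}{157655} = \frac{4255078960269689}{1612761995144520}$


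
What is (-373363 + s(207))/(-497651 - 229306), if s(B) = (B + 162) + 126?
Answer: 372868/726957 ≈ 0.51292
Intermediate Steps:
s(B) = 288 + B (s(B) = (162 + B) + 126 = 288 + B)
(-373363 + s(207))/(-497651 - 229306) = (-373363 + (288 + 207))/(-497651 - 229306) = (-373363 + 495)/(-726957) = -372868*(-1/726957) = 372868/726957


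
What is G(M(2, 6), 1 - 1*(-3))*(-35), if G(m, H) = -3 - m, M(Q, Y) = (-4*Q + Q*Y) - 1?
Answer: 210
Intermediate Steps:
M(Q, Y) = -1 - 4*Q + Q*Y
G(M(2, 6), 1 - 1*(-3))*(-35) = (-3 - (-1 - 4*2 + 2*6))*(-35) = (-3 - (-1 - 8 + 12))*(-35) = (-3 - 1*3)*(-35) = (-3 - 3)*(-35) = -6*(-35) = 210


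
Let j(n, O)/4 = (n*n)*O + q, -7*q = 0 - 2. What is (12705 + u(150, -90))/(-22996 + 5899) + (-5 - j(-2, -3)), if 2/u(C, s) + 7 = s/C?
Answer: 93489269/2273901 ≈ 41.114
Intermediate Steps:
u(C, s) = 2/(-7 + s/C)
q = 2/7 (q = -(0 - 2)/7 = -⅐*(-2) = 2/7 ≈ 0.28571)
j(n, O) = 8/7 + 4*O*n² (j(n, O) = 4*((n*n)*O + 2/7) = 4*(n²*O + 2/7) = 4*(O*n² + 2/7) = 4*(2/7 + O*n²) = 8/7 + 4*O*n²)
(12705 + u(150, -90))/(-22996 + 5899) + (-5 - j(-2, -3)) = (12705 + 2*150/(-90 - 7*150))/(-22996 + 5899) + (-5 - (8/7 + 4*(-3)*(-2)²)) = (12705 + 2*150/(-90 - 1050))/(-17097) + (-5 - (8/7 + 4*(-3)*4)) = (12705 + 2*150/(-1140))*(-1/17097) + (-5 - (8/7 - 48)) = (12705 + 2*150*(-1/1140))*(-1/17097) + (-5 - 1*(-328/7)) = (12705 - 5/19)*(-1/17097) + (-5 + 328/7) = (241390/19)*(-1/17097) + 293/7 = -241390/324843 + 293/7 = 93489269/2273901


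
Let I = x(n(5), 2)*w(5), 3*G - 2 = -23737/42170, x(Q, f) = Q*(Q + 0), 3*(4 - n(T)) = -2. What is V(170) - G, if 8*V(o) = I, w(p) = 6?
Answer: 2005727/126510 ≈ 15.854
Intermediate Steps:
n(T) = 14/3 (n(T) = 4 - ⅓*(-2) = 4 + ⅔ = 14/3)
x(Q, f) = Q² (x(Q, f) = Q*Q = Q²)
G = 20201/42170 (G = ⅔ + (-23737/42170)/3 = ⅔ + (-23737*1/42170)/3 = ⅔ + (⅓)*(-23737/42170) = ⅔ - 23737/126510 = 20201/42170 ≈ 0.47904)
I = 392/3 (I = (14/3)²*6 = (196/9)*6 = 392/3 ≈ 130.67)
V(o) = 49/3 (V(o) = (⅛)*(392/3) = 49/3)
V(170) - G = 49/3 - 1*20201/42170 = 49/3 - 20201/42170 = 2005727/126510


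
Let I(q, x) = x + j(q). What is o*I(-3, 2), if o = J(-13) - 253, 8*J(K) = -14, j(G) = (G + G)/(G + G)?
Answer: -3057/4 ≈ -764.25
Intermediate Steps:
j(G) = 1 (j(G) = (2*G)/((2*G)) = (2*G)*(1/(2*G)) = 1)
J(K) = -7/4 (J(K) = (⅛)*(-14) = -7/4)
o = -1019/4 (o = -7/4 - 253 = -1019/4 ≈ -254.75)
I(q, x) = 1 + x (I(q, x) = x + 1 = 1 + x)
o*I(-3, 2) = -1019*(1 + 2)/4 = -1019/4*3 = -3057/4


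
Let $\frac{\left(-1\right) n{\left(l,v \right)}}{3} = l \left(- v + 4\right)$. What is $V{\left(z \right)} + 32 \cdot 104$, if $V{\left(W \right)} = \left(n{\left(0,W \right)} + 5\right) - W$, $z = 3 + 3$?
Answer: $3327$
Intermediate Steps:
$n{\left(l,v \right)} = - 3 l \left(4 - v\right)$ ($n{\left(l,v \right)} = - 3 l \left(- v + 4\right) = - 3 l \left(4 - v\right)$)
$z = 6$
$V{\left(W \right)} = 5 - W$ ($V{\left(W \right)} = \left(3 \cdot 0 \left(-4 + W\right) + 5\right) - W = \left(0 + 5\right) - W = 5 - W$)
$V{\left(z \right)} + 32 \cdot 104 = \left(5 - 6\right) + 32 \cdot 104 = \left(5 - 6\right) + 3328 = -1 + 3328 = 3327$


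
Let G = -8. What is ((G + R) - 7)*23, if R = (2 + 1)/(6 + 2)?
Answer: -2691/8 ≈ -336.38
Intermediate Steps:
R = 3/8 ≈ 0.37500
((G + R) - 7)*23 = ((-8 + 3/8) - 7)*23 = (-61/8 - 7)*23 = -117/8*23 = -2691/8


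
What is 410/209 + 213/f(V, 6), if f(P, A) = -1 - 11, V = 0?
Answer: -13199/836 ≈ -15.788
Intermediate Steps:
f(P, A) = -12
410/209 + 213/f(V, 6) = 410/209 + 213/(-12) = 410*(1/209) + 213*(-1/12) = 410/209 - 71/4 = -13199/836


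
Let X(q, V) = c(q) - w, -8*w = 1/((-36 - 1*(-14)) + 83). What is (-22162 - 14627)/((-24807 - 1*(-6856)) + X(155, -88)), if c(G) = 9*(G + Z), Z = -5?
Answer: 5984344/2700429 ≈ 2.2161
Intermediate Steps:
c(G) = -45 + 9*G (c(G) = 9*(G - 5) = 9*(-5 + G) = -45 + 9*G)
w = -1/488 (w = -1/(8*((-36 - 1*(-14)) + 83)) = -1/(8*((-36 + 14) + 83)) = -1/(8*(-22 + 83)) = -⅛/61 = -⅛*1/61 = -1/488 ≈ -0.0020492)
X(q, V) = -21959/488 + 9*q (X(q, V) = (-45 + 9*q) - 1*(-1/488) = (-45 + 9*q) + 1/488 = -21959/488 + 9*q)
(-22162 - 14627)/((-24807 - 1*(-6856)) + X(155, -88)) = (-22162 - 14627)/((-24807 - 1*(-6856)) + (-21959/488 + 9*155)) = -36789/((-24807 + 6856) + (-21959/488 + 1395)) = -36789/(-17951 + 658801/488) = -36789/(-8101287/488) = -36789*(-488/8101287) = 5984344/2700429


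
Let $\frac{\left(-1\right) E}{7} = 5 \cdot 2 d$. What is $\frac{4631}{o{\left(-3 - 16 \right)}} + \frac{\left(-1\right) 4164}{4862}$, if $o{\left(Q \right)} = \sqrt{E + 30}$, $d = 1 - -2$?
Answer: $- \frac{2082}{2431} - \frac{4631 i \sqrt{5}}{30} \approx -0.85644 - 345.17 i$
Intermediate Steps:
$d = 3$ ($d = 1 + 2 = 3$)
$E = -210$ ($E = - 7 \cdot 5 \cdot 2 \cdot 3 = - 7 \cdot 10 \cdot 3 = \left(-7\right) 30 = -210$)
$o{\left(Q \right)} = 6 i \sqrt{5}$ ($o{\left(Q \right)} = \sqrt{-210 + 30} = \sqrt{-180} = 6 i \sqrt{5}$)
$\frac{4631}{o{\left(-3 - 16 \right)}} + \frac{\left(-1\right) 4164}{4862} = \frac{4631}{6 i \sqrt{5}} + \frac{\left(-1\right) 4164}{4862} = 4631 \left(- \frac{i \sqrt{5}}{30}\right) - \frac{2082}{2431} = - \frac{4631 i \sqrt{5}}{30} - \frac{2082}{2431} = - \frac{2082}{2431} - \frac{4631 i \sqrt{5}}{30}$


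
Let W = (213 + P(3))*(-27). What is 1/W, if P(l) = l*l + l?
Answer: -1/6075 ≈ -0.00016461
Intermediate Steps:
P(l) = l + l**2 (P(l) = l**2 + l = l + l**2)
W = -6075 (W = (213 + 3*(1 + 3))*(-27) = (213 + 3*4)*(-27) = (213 + 12)*(-27) = 225*(-27) = -6075)
1/W = 1/(-6075) = -1/6075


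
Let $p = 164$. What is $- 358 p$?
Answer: $-58712$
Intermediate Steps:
$- 358 p = \left(-358\right) 164 = -58712$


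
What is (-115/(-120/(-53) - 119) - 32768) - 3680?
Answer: -9804247/269 ≈ -36447.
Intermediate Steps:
(-115/(-120/(-53) - 119) - 32768) - 3680 = (-115/(-120*(-1/53) - 119) - 32768) - 3680 = (-115/(120/53 - 119) - 32768) - 3680 = (-115/(-6187/53) - 32768) - 3680 = (-115*(-53/6187) - 32768) - 3680 = (265/269 - 32768) - 3680 = -8814327/269 - 3680 = -9804247/269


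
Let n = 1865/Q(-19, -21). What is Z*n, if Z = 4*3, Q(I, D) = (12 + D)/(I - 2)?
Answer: 52220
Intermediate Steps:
Q(I, D) = (12 + D)/(-2 + I)
Z = 12
n = 13055/3 (n = 1865/(((12 - 21)/(-2 - 19))) = 1865/((-9/(-21))) = 1865/((-1/21*(-9))) = 1865/(3/7) = 1865*(7/3) = 13055/3 ≈ 4351.7)
Z*n = 12*(13055/3) = 52220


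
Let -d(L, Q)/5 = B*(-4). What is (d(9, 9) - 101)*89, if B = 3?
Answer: -3649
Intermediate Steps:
d(L, Q) = 60 (d(L, Q) = -15*(-4) = -5*(-12) = 60)
(d(9, 9) - 101)*89 = (60 - 101)*89 = -41*89 = -3649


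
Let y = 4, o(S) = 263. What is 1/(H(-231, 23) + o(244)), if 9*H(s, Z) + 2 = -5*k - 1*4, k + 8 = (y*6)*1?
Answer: 9/2281 ≈ 0.0039456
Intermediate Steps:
k = 16 (k = -8 + (4*6)*1 = -8 + 24*1 = -8 + 24 = 16)
H(s, Z) = -86/9 (H(s, Z) = -2/9 + (-5*16 - 1*4)/9 = -2/9 + (-80 - 4)/9 = -2/9 + (⅑)*(-84) = -2/9 - 28/3 = -86/9)
1/(H(-231, 23) + o(244)) = 1/(-86/9 + 263) = 1/(2281/9) = 9/2281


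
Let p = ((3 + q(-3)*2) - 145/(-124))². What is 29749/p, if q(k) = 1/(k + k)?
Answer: 4116785616/2036329 ≈ 2021.7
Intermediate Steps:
q(k) = 1/(2*k)
p = 2036329/138384 (p = ((3 + ((½)/(-3))*2) - 145/(-124))² = ((3 + ((½)*(-⅓))*2) - 145*(-1/124))² = ((3 - ⅙*2) + 145/124)² = ((3 - ⅓) + 145/124)² = (8/3 + 145/124)² = (1427/372)² = 2036329/138384 ≈ 14.715)
29749/p = 29749/(2036329/138384) = 29749*(138384/2036329) = 4116785616/2036329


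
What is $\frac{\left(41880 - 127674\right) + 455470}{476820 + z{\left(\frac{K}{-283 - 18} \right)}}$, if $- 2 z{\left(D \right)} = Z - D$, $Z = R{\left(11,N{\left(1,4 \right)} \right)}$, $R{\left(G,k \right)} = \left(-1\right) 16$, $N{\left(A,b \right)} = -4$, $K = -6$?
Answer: $\frac{111272476}{143525231} \approx 0.77528$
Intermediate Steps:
$R{\left(G,k \right)} = -16$
$Z = -16$
$z{\left(D \right)} = 8 + \frac{D}{2}$ ($z{\left(D \right)} = - \frac{-16 - D}{2} = 8 + \frac{D}{2}$)
$\frac{\left(41880 - 127674\right) + 455470}{476820 + z{\left(\frac{K}{-283 - 18} \right)}} = \frac{\left(41880 - 127674\right) + 455470}{476820 + \left(8 + \frac{\left(-6\right) \frac{1}{-283 - 18}}{2}\right)} = \frac{-85794 + 455470}{476820 + \left(8 + \frac{\left(-6\right) \frac{1}{-301}}{2}\right)} = \frac{369676}{476820 + \left(8 + \frac{\left(-6\right) \left(- \frac{1}{301}\right)}{2}\right)} = \frac{369676}{476820 + \left(8 + \frac{1}{2} \cdot \frac{6}{301}\right)} = \frac{369676}{476820 + \left(8 + \frac{3}{301}\right)} = \frac{369676}{476820 + \frac{2411}{301}} = \frac{369676}{\frac{143525231}{301}} = 369676 \cdot \frac{301}{143525231} = \frac{111272476}{143525231}$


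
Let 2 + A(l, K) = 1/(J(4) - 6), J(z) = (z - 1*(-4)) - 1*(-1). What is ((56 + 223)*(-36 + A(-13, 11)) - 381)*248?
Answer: -2700720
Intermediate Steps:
J(z) = 5 + z (J(z) = (z + 4) + 1 = (4 + z) + 1 = 5 + z)
A(l, K) = -5/3 (A(l, K) = -2 + 1/((5 + 4) - 6) = -2 + 1/(9 - 6) = -2 + 1/3 = -5/3)
((56 + 223)*(-36 + A(-13, 11)) - 381)*248 = ((56 + 223)*(-36 - 5/3) - 381)*248 = (279*(-113/3) - 381)*248 = (-10509 - 381)*248 = -10890*248 = -2700720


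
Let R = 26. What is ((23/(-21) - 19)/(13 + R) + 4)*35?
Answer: 14270/117 ≈ 121.97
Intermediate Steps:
((23/(-21) - 19)/(13 + R) + 4)*35 = ((23/(-21) - 19)/(13 + 26) + 4)*35 = ((23*(-1/21) - 19)/39 + 4)*35 = ((-23/21 - 19)*(1/39) + 4)*35 = (-422/21*1/39 + 4)*35 = (-422/819 + 4)*35 = (2854/819)*35 = 14270/117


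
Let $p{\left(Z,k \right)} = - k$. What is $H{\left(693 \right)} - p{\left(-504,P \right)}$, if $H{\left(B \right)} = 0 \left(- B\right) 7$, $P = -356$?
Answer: $-356$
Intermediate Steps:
$H{\left(B \right)} = 0$ ($H{\left(B \right)} = 0 \cdot 7 = 0$)
$H{\left(693 \right)} - p{\left(-504,P \right)} = 0 - \left(-1\right) \left(-356\right) = 0 - 356 = -356$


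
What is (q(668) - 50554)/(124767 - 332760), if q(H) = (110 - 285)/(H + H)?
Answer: 67540319/277878648 ≈ 0.24306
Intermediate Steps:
q(H) = -175/(2*H) (q(H) = -175*1/(2*H) = -175/(2*H))
(q(668) - 50554)/(124767 - 332760) = (-175/2/668 - 50554)/(124767 - 332760) = (-175/2*1/668 - 50554)/(-207993) = (-175/1336 - 50554)*(-1/207993) = -67540319/1336*(-1/207993) = 67540319/277878648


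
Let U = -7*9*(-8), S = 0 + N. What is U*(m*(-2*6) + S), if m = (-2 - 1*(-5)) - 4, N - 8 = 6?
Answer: 13104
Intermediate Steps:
N = 14 (N = 8 + 6 = 14)
m = -1 (m = (-2 + 5) - 4 = 3 - 4 = -1)
S = 14 (S = 0 + 14 = 14)
U = 504 (U = -63*(-8) = 504)
U*(m*(-2*6) + S) = 504*(-(-2)*6 + 14) = 504*(-1*(-12) + 14) = 504*(12 + 14) = 504*26 = 13104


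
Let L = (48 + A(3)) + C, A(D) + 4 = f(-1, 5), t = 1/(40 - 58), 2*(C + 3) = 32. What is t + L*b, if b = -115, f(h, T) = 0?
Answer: -117991/18 ≈ -6555.1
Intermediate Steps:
C = 13 (C = -3 + (½)*32 = -3 + 16 = 13)
t = -1/18 (t = 1/(-18) = -1/18 ≈ -0.055556)
A(D) = -4 (A(D) = -4 + 0 = -4)
L = 57 (L = (48 - 4) + 13 = 44 + 13 = 57)
t + L*b = -1/18 + 57*(-115) = -1/18 - 6555 = -117991/18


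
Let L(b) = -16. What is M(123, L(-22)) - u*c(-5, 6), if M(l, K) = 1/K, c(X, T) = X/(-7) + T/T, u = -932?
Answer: 178937/112 ≈ 1597.7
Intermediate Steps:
c(X, T) = 1 - X/7 (c(X, T) = X*(-⅐) + 1 = -X/7 + 1 = 1 - X/7)
M(123, L(-22)) - u*c(-5, 6) = 1/(-16) - (-932)*(1 - ⅐*(-5)) = -1/16 - (-932)*(1 + 5/7) = -1/16 - (-932)*12/7 = -1/16 - 1*(-11184/7) = -1/16 + 11184/7 = 178937/112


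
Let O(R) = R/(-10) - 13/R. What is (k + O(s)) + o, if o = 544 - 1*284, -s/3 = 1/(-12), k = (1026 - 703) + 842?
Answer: 54919/40 ≈ 1373.0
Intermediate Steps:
k = 1165 (k = 323 + 842 = 1165)
s = 1/4 (s = -3/(-12) = -3*(-1/12) = 1/4 ≈ 0.25000)
O(R) = -13/R - R/10 (O(R) = R*(-1/10) - 13/R = -R/10 - 13/R = -13/R - R/10)
o = 260 (o = 544 - 284 = 260)
(k + O(s)) + o = (1165 + (-13/1/4 - 1/10*1/4)) + 260 = (1165 + (-13*4 - 1/40)) + 260 = (1165 + (-52 - 1/40)) + 260 = (1165 - 2081/40) + 260 = 44519/40 + 260 = 54919/40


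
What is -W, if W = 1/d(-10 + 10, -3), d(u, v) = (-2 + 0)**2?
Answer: -1/4 ≈ -0.25000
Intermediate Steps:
d(u, v) = 4 (d(u, v) = (-2)**2 = 4)
W = 1/4 ≈ 0.25000
-W = -1*1/4 = -1/4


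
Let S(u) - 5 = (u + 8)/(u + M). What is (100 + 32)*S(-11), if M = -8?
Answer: 12936/19 ≈ 680.84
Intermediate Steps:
S(u) = 5 + (8 + u)/(-8 + u) (S(u) = 5 + (u + 8)/(u - 8) = 5 + (8 + u)/(-8 + u))
(100 + 32)*S(-11) = (100 + 32)*(2*(-16 + 3*(-11))/(-8 - 11)) = 132*(2*(-16 - 33)/(-19)) = 132*(2*(-1/19)*(-49)) = 132*(98/19) = 12936/19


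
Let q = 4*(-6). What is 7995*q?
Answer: -191880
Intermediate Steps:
q = -24
7995*q = 7995*(-24) = -191880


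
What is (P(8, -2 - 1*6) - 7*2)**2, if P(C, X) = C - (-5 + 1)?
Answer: 4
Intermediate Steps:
P(C, X) = 4 + C (P(C, X) = C - 1*(-4) = C + 4 = 4 + C)
(P(8, -2 - 1*6) - 7*2)**2 = ((4 + 8) - 7*2)**2 = (12 - 14)**2 = (-2)**2 = 4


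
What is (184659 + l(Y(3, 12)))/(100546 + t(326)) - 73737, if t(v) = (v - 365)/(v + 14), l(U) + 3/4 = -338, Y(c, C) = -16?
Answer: -2520680992052/34185601 ≈ -73735.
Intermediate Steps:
l(U) = -1355/4 (l(U) = -¾ - 338 = -1355/4)
t(v) = (-365 + v)/(14 + v)
(184659 + l(Y(3, 12)))/(100546 + t(326)) - 73737 = (184659 - 1355/4)/(100546 + (-365 + 326)/(14 + 326)) - 73737 = 737281/(4*(100546 - 39/340)) - 73737 = 737281/(4*(34185601/340)) - 73737 = (737281/4)*(340/34185601) - 73737 = 62668885/34185601 - 73737 = -2520680992052/34185601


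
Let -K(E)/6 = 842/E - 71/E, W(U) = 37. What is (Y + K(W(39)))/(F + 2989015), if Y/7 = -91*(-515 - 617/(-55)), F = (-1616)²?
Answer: 652795422/11396958485 ≈ 0.057278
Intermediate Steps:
F = 2611456
K(E) = -4626/E (K(E) = -6*(842/E - 71/E) = -4626/E)
Y = 17649996/55 (Y = 7*(-91*(-515 - 617/(-55))) = 7*(-91*(-515 - 617*(-1/55))) = 7*(-91*(-515 + 617/55)) = 7*(-91*(-27708/55)) = 7*(2521428/55) = 17649996/55 ≈ 3.2091e+5)
(Y + K(W(39)))/(F + 2989015) = (17649996/55 - 4626/37)/(2611456 + 2989015) = (17649996/55 - 4626*1/37)/5600471 = (17649996/55 - 4626/37)*(1/5600471) = (652795422/2035)*(1/5600471) = 652795422/11396958485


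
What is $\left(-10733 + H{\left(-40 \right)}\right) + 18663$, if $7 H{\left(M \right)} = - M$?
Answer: $\frac{55550}{7} \approx 7935.7$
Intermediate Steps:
$H{\left(M \right)} = - \frac{M}{7}$ ($H{\left(M \right)} = \frac{\left(-1\right) M}{7} = - \frac{M}{7}$)
$\left(-10733 + H{\left(-40 \right)}\right) + 18663 = \left(-10733 - - \frac{40}{7}\right) + 18663 = \left(-10733 + \frac{40}{7}\right) + 18663 = - \frac{75091}{7} + 18663 = \frac{55550}{7}$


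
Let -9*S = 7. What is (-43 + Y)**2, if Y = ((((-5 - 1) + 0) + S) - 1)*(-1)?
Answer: 100489/81 ≈ 1240.6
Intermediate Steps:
S = -7/9 (S = -1/9*7 = -7/9 ≈ -0.77778)
Y = 70/9 (Y = ((((-5 - 1) + 0) - 7/9) - 1)*(-1) = (((-6 + 0) - 7/9) - 1)*(-1) = ((-6 - 7/9) - 1)*(-1) = (-61/9 - 1)*(-1) = -70/9*(-1) = 70/9 ≈ 7.7778)
(-43 + Y)**2 = (-43 + 70/9)**2 = (-317/9)**2 = 100489/81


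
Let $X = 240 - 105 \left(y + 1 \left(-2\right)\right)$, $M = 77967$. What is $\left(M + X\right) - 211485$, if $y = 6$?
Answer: $-133698$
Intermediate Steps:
$X = -180$ ($X = 240 - 105 \left(6 + 1 \left(-2\right)\right) = 240 - 105 \left(6 - 2\right) = 240 - 420 = -180$)
$\left(M + X\right) - 211485 = \left(77967 - 180\right) - 211485 = 77787 - 211485 = -133698$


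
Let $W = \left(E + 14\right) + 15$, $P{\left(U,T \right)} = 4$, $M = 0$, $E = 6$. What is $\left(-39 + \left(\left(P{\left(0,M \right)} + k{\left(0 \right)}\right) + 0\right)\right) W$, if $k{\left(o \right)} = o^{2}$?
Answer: $-1225$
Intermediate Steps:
$W = 35$ ($W = \left(6 + 14\right) + 15 = 20 + 15 = 35$)
$\left(-39 + \left(\left(P{\left(0,M \right)} + k{\left(0 \right)}\right) + 0\right)\right) W = \left(-39 + \left(\left(4 + 0^{2}\right) + 0\right)\right) 35 = \left(-39 + \left(\left(4 + 0\right) + 0\right)\right) 35 = \left(-39 + \left(4 + 0\right)\right) 35 = \left(-39 + 4\right) 35 = \left(-35\right) 35 = -1225$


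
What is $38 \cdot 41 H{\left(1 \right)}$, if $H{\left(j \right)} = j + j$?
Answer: $3116$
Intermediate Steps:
$H{\left(j \right)} = 2 j$
$38 \cdot 41 H{\left(1 \right)} = 38 \cdot 41 \cdot 2 \cdot 1 = 1558 \cdot 2 = 3116$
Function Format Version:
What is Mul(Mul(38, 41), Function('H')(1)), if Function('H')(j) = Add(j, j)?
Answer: 3116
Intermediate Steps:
Function('H')(j) = Mul(2, j)
Mul(Mul(38, 41), Function('H')(1)) = Mul(Mul(38, 41), Mul(2, 1)) = Mul(1558, 2) = 3116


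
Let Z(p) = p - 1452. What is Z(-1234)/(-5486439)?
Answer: 2686/5486439 ≈ 0.00048957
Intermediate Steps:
Z(p) = -1452 + p
Z(-1234)/(-5486439) = (-1452 - 1234)/(-5486439) = -2686*(-1/5486439) = 2686/5486439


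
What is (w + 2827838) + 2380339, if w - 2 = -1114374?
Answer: 4093805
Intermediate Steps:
w = -1114372 (w = 2 - 1114374 = -1114372)
(w + 2827838) + 2380339 = (-1114372 + 2827838) + 2380339 = 1713466 + 2380339 = 4093805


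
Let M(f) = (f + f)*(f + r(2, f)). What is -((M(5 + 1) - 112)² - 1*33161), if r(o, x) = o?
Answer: 32905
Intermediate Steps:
M(f) = 2*f*(2 + f) (M(f) = (f + f)*(f + 2) = (2*f)*(2 + f) = 2*f*(2 + f))
-((M(5 + 1) - 112)² - 1*33161) = -((2*(5 + 1)*(2 + (5 + 1)) - 112)² - 1*33161) = -((2*6*(2 + 6) - 112)² - 33161) = -((2*6*8 - 112)² - 33161) = -((96 - 112)² - 33161) = -((-16)² - 33161) = -(256 - 33161) = -1*(-32905) = 32905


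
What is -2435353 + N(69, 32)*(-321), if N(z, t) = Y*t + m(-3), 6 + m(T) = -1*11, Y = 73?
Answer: -3179752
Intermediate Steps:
m(T) = -17 (m(T) = -6 - 1*11 = -6 - 11 = -17)
N(z, t) = -17 + 73*t (N(z, t) = 73*t - 17 = -17 + 73*t)
-2435353 + N(69, 32)*(-321) = -2435353 + (-17 + 73*32)*(-321) = -2435353 + (-17 + 2336)*(-321) = -2435353 + 2319*(-321) = -2435353 - 744399 = -3179752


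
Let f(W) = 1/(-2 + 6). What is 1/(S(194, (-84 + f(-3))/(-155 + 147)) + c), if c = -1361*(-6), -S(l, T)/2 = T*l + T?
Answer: 16/65331 ≈ 0.00024491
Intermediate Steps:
f(W) = 1/4
S(l, T) = -2*T - 2*T*l (S(l, T) = -2*(T*l + T) = -2*(T + T*l) = -2*T - 2*T*l)
c = 8166
1/(S(194, (-84 + f(-3))/(-155 + 147)) + c) = 1/(-2*(-84 + 1/4)/(-155 + 147)*(1 + 194) + 8166) = 1/(-2*(-335/4/(-8))*195 + 8166) = 1/(-2*(-335/4*(-1/8))*195 + 8166) = 1/(-2*335/32*195 + 8166) = 1/(-65325/16 + 8166) = 1/(65331/16) = 16/65331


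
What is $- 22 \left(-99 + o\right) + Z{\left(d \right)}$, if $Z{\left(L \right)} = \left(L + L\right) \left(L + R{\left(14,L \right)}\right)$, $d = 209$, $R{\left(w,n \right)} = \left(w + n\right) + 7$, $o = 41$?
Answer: $184778$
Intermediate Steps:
$R{\left(w,n \right)} = 7 + n + w$ ($R{\left(w,n \right)} = \left(n + w\right) + 7 = 7 + n + w$)
$Z{\left(L \right)} = 2 L \left(21 + 2 L\right)$ ($Z{\left(L \right)} = \left(L + L\right) \left(L + \left(7 + L + 14\right)\right) = 2 L \left(L + \left(21 + L\right)\right) = 2 L \left(21 + 2 L\right)$)
$- 22 \left(-99 + o\right) + Z{\left(d \right)} = - 22 \left(-99 + 41\right) + 2 \cdot 209 \left(21 + 2 \cdot 209\right) = \left(-22\right) \left(-58\right) + 2 \cdot 209 \left(21 + 418\right) = 1276 + 2 \cdot 209 \cdot 439 = 1276 + 183502 = 184778$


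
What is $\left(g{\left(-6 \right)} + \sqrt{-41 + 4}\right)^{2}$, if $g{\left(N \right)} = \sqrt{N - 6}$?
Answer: $-49 - 4 \sqrt{111} \approx -91.143$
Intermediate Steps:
$g{\left(N \right)} = \sqrt{-6 + N}$
$\left(g{\left(-6 \right)} + \sqrt{-41 + 4}\right)^{2} = \left(\sqrt{-6 - 6} + \sqrt{-41 + 4}\right)^{2} = \left(\sqrt{-12} + \sqrt{-37}\right)^{2} = \left(2 i \sqrt{3} + i \sqrt{37}\right)^{2} = \left(i \sqrt{37} + 2 i \sqrt{3}\right)^{2}$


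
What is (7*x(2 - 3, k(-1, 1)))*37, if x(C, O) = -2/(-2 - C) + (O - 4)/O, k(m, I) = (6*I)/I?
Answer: 1813/3 ≈ 604.33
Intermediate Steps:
k(m, I) = 6
x(C, O) = -2/(-2 - C) + (-4 + O)/O
(7*x(2 - 3, k(-1, 1)))*37 = (7*((-8 - 4*(2 - 3) + 4*6 + (2 - 3)*6)/(6*(2 + (2 - 3)))))*37 = (7*((-8 - 4*(-1) + 24 - 1*6)/(6*(2 - 1))))*37 = (7*((⅙)*(-8 + 4 + 24 - 6)/1))*37 = (7*((⅙)*1*14))*37 = (7*(7/3))*37 = (49/3)*37 = 1813/3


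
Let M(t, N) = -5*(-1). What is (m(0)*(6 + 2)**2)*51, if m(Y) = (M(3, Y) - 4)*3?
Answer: 9792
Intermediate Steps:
M(t, N) = 5
m(Y) = 3 (m(Y) = (5 - 4)*3 = 1*3 = 3)
(m(0)*(6 + 2)**2)*51 = (3*(6 + 2)**2)*51 = (3*8**2)*51 = (3*64)*51 = 192*51 = 9792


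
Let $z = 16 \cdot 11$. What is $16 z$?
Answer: $2816$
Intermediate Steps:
$z = 176$
$16 z = 16 \cdot 176 = 2816$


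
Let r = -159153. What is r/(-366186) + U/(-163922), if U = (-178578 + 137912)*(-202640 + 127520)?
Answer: -186434976734509/10004323582 ≈ -18635.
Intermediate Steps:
U = 3054829920 (U = -40666*(-75120) = 3054829920)
r/(-366186) + U/(-163922) = -159153/(-366186) + 3054829920/(-163922) = -159153*(-1/366186) + 3054829920*(-1/163922) = 53051/122062 - 1527414960/81961 = -186434976734509/10004323582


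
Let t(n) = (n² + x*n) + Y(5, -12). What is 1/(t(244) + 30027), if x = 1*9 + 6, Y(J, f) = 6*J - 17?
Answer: 1/93236 ≈ 1.0725e-5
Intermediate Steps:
Y(J, f) = -17 + 6*J
x = 15 (x = 9 + 6 = 15)
t(n) = 13 + n² + 15*n (t(n) = (n² + 15*n) + (-17 + 6*5) = (n² + 15*n) + (-17 + 30) = (n² + 15*n) + 13 = 13 + n² + 15*n)
1/(t(244) + 30027) = 1/((13 + 244² + 15*244) + 30027) = 1/((13 + 59536 + 3660) + 30027) = 1/(63209 + 30027) = 1/93236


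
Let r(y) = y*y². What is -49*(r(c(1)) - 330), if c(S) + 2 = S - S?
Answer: 16562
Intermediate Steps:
c(S) = -2 (c(S) = -2 + (S - S) = -2 + 0 = -2)
r(y) = y³
-49*(r(c(1)) - 330) = -49*((-2)³ - 330) = -49*(-8 - 330) = -49*(-338) = 16562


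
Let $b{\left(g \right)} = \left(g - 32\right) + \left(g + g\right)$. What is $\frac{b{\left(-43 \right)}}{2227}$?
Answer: $- \frac{161}{2227} \approx -0.072295$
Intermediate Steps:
$b{\left(g \right)} = -32 + 3 g$ ($b{\left(g \right)} = \left(g - 32\right) + 2 g = \left(-32 + g\right) + 2 g = -32 + 3 g$)
$\frac{b{\left(-43 \right)}}{2227} = \frac{-32 + 3 \left(-43\right)}{2227} = \left(-32 - 129\right) \frac{1}{2227} = \left(-161\right) \frac{1}{2227} = - \frac{161}{2227}$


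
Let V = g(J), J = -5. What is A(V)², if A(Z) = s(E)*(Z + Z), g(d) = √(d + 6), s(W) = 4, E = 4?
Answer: 64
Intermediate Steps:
g(d) = √(6 + d)
V = 1 (V = √(6 - 5) = √1 = 1)
A(Z) = 8*Z (A(Z) = 4*(Z + Z) = 4*(2*Z) = 8*Z)
A(V)² = (8*1)² = 8² = 64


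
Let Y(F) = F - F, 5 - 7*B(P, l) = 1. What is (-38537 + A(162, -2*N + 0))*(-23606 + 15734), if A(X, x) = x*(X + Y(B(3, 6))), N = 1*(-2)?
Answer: 298262208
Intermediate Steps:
B(P, l) = 4/7 (B(P, l) = 5/7 - ⅐*1 = 5/7 - ⅐ = 4/7)
Y(F) = 0
N = -2
A(X, x) = X*x (A(X, x) = x*(X + 0) = x*X = X*x)
(-38537 + A(162, -2*N + 0))*(-23606 + 15734) = (-38537 + 162*(-2*(-2) + 0))*(-23606 + 15734) = (-38537 + 162*(4 + 0))*(-7872) = (-38537 + 162*4)*(-7872) = (-38537 + 648)*(-7872) = -37889*(-7872) = 298262208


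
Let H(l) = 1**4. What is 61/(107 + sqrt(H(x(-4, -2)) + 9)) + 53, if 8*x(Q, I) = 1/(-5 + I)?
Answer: 612794/11439 - 61*sqrt(10)/11439 ≈ 53.554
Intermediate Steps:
x(Q, I) = 1/(8*(-5 + I))
H(l) = 1
61/(107 + sqrt(H(x(-4, -2)) + 9)) + 53 = 61/(107 + sqrt(1 + 9)) + 53 = 61/(107 + sqrt(10)) + 53 = 53 + 61/(107 + sqrt(10))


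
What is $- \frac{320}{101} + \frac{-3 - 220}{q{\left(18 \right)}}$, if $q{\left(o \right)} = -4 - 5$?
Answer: $\frac{19643}{909} \approx 21.609$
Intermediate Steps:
$q{\left(o \right)} = -9$ ($q{\left(o \right)} = -4 - 5 = -9$)
$- \frac{320}{101} + \frac{-3 - 220}{q{\left(18 \right)}} = - \frac{320}{101} + \frac{-3 - 220}{-9} = \left(-320\right) \frac{1}{101} - - \frac{223}{9} = - \frac{320}{101} + \frac{223}{9} = \frac{19643}{909}$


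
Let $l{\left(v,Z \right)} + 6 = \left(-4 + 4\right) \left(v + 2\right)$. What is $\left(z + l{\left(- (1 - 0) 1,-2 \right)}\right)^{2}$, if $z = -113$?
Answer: $14161$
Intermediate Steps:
$l{\left(v,Z \right)} = -6$ ($l{\left(v,Z \right)} = -6 + \left(-4 + 4\right) \left(v + 2\right) = -6 + 0 \left(2 + v\right) = -6 + 0 = -6$)
$\left(z + l{\left(- (1 - 0) 1,-2 \right)}\right)^{2} = \left(-113 - 6\right)^{2} = \left(-119\right)^{2} = 14161$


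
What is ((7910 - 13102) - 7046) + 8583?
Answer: -3655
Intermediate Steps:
((7910 - 13102) - 7046) + 8583 = (-5192 - 7046) + 8583 = -12238 + 8583 = -3655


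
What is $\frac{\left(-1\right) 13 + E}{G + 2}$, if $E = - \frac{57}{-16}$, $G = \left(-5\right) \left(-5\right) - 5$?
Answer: $- \frac{151}{352} \approx -0.42898$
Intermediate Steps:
$G = 20$ ($G = 25 - 5 = 20$)
$E = \frac{57}{16}$ ($E = \left(-57\right) \left(- \frac{1}{16}\right) = \frac{57}{16} \approx 3.5625$)
$\frac{\left(-1\right) 13 + E}{G + 2} = \frac{\left(-1\right) 13 + \frac{57}{16}}{20 + 2} = \frac{-13 + \frac{57}{16}}{22} = \frac{1}{22} \left(- \frac{151}{16}\right) = - \frac{151}{352}$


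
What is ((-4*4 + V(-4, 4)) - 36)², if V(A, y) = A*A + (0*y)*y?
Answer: 1296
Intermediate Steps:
V(A, y) = A² (V(A, y) = A² + 0*y = A² + 0 = A²)
((-4*4 + V(-4, 4)) - 36)² = ((-4*4 + (-4)²) - 36)² = ((-16 + 16) - 36)² = (0 - 36)² = (-36)² = 1296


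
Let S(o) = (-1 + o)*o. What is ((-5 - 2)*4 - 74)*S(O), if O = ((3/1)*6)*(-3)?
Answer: -302940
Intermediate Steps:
O = -54 (O = ((3*1)*6)*(-3) = (3*6)*(-3) = 18*(-3) = -54)
S(o) = o*(-1 + o)
((-5 - 2)*4 - 74)*S(O) = ((-5 - 2)*4 - 74)*(-54*(-1 - 54)) = (-7*4 - 74)*(-54*(-55)) = (-28 - 74)*2970 = -102*2970 = -302940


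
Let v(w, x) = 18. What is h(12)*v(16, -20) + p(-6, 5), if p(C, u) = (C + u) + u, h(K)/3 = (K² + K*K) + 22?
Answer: 16744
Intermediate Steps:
h(K) = 66 + 6*K² (h(K) = 3*((K² + K*K) + 22) = 3*((K² + K²) + 22) = 3*(2*K² + 22) = 3*(22 + 2*K²) = 66 + 6*K²)
p(C, u) = C + 2*u
h(12)*v(16, -20) + p(-6, 5) = (66 + 6*12²)*18 + (-6 + 2*5) = (66 + 6*144)*18 + (-6 + 10) = (66 + 864)*18 + 4 = 930*18 + 4 = 16740 + 4 = 16744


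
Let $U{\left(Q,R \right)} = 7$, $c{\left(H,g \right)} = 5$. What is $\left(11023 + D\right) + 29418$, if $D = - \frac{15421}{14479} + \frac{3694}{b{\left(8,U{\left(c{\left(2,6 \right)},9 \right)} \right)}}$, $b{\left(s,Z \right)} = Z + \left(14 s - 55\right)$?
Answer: $\frac{18763696889}{463328} \approx 40498.0$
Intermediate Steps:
$b{\left(s,Z \right)} = -55 + Z + 14 s$ ($b{\left(s,Z \right)} = Z + \left(-55 + 14 s\right) = -55 + Z + 14 s$)
$D = \frac{26249241}{463328}$ ($D = - \frac{15421}{14479} + \frac{3694}{-55 + 7 + 14 \cdot 8} = \left(-15421\right) \frac{1}{14479} + \frac{3694}{-55 + 7 + 112} = - \frac{15421}{14479} + \frac{3694}{64} = - \frac{15421}{14479} + 3694 \cdot \frac{1}{64} = - \frac{15421}{14479} + \frac{1847}{32} = \frac{26249241}{463328} \approx 56.654$)
$\left(11023 + D\right) + 29418 = \left(11023 + \frac{26249241}{463328}\right) + 29418 = \frac{5133513785}{463328} + 29418 = \frac{18763696889}{463328}$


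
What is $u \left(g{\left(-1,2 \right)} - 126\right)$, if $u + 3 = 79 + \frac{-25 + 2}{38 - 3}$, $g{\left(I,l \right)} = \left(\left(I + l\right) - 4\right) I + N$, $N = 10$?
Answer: $- \frac{297981}{35} \approx -8513.8$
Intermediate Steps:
$g{\left(I,l \right)} = 10 + I \left(-4 + I + l\right)$ ($g{\left(I,l \right)} = \left(\left(I + l\right) - 4\right) I + 10 = \left(-4 + I + l\right) I + 10 = I \left(-4 + I + l\right) + 10 = 10 + I \left(-4 + I + l\right)$)
$u = \frac{2637}{35}$ ($u = -3 + \left(79 + \frac{-25 + 2}{38 - 3}\right) = -3 + \left(79 - \frac{23}{35}\right) = -3 + \frac{2742}{35} = \frac{2637}{35} \approx 75.343$)
$u \left(g{\left(-1,2 \right)} - 126\right) = \frac{2637 \left(\left(10 + \left(-1\right)^{2} - -4 - 2\right) - 126\right)}{35} = \frac{2637 \left(\left(10 + 1 + 4 - 2\right) - 126\right)}{35} = \frac{2637 \left(13 - 126\right)}{35} = \frac{2637}{35} \left(-113\right) = - \frac{297981}{35}$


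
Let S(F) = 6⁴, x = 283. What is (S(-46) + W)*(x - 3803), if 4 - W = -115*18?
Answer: -11862400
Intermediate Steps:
S(F) = 1296
W = 2074 (W = 4 - (-115)*18 = 4 - 1*(-2070) = 4 + 2070 = 2074)
(S(-46) + W)*(x - 3803) = (1296 + 2074)*(283 - 3803) = 3370*(-3520) = -11862400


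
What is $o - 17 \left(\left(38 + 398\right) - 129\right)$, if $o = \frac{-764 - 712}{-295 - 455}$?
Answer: $- \frac{652129}{125} \approx -5217.0$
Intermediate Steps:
$o = \frac{246}{125}$ ($o = - \frac{1476}{-750} = \left(-1476\right) \left(- \frac{1}{750}\right) = \frac{246}{125} \approx 1.968$)
$o - 17 \left(\left(38 + 398\right) - 129\right) = \frac{246}{125} - 17 \left(\left(38 + 398\right) - 129\right) = \frac{246}{125} - 17 \left(436 - 129\right) = \frac{246}{125} - 5219 = - \frac{652129}{125}$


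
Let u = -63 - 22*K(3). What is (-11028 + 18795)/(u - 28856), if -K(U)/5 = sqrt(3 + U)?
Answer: -1856313/6911041 - 77670*sqrt(6)/76021451 ≈ -0.27110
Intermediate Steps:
K(U) = -5*sqrt(3 + U)
u = -63 + 110*sqrt(6) (u = -63 - (-110)*sqrt(3 + 3) = -63 - (-110)*sqrt(6) = -63 + 110*sqrt(6) ≈ 206.44)
(-11028 + 18795)/(u - 28856) = (-11028 + 18795)/((-63 + 110*sqrt(6)) - 28856) = 7767/(-28919 + 110*sqrt(6))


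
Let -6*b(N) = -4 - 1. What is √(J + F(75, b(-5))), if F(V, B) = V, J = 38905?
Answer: 2*√9745 ≈ 197.43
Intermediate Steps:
b(N) = ⅚ (b(N) = -(-4 - 1)/6 = -⅙*(-5) = ⅚)
√(J + F(75, b(-5))) = √(38905 + 75) = √38980 = 2*√9745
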